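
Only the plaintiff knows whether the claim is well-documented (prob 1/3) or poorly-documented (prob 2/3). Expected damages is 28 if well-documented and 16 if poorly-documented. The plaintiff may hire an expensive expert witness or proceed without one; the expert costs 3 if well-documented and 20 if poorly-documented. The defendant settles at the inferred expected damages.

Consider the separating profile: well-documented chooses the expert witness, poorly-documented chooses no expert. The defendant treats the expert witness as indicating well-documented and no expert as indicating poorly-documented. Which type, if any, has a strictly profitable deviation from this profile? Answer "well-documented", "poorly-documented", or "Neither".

The expert witness pays 28; no expert pays 16.
well-documented: assigned the expert witness, nets 28 − 3 = 25; deviating to no expert nets 16.
poorly-documented: assigned no expert, nets 16; deviating to the expert witness nets 28 − 20 = 8.
Both types strictly prefer their assigned action; no profitable deviation.

Neither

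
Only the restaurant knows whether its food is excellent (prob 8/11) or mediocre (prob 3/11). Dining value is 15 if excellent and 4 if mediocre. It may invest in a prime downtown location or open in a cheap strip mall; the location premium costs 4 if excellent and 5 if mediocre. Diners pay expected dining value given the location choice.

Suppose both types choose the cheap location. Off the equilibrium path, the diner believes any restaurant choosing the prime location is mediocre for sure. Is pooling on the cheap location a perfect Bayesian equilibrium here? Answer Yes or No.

Yes

On path, the diner holds the prior and pays 8/11·15 + 3/11·4 = 12. Off path (the prime location), believing mediocre, it pays 4.
excellent: the cheap location nets 12; the prime location nets 4 − 4 = 0. excellent stays.
mediocre: the cheap location nets 12; the prime location nets 4 − 5 = -1. mediocre stays.
No type deviates, so pooling is sustained.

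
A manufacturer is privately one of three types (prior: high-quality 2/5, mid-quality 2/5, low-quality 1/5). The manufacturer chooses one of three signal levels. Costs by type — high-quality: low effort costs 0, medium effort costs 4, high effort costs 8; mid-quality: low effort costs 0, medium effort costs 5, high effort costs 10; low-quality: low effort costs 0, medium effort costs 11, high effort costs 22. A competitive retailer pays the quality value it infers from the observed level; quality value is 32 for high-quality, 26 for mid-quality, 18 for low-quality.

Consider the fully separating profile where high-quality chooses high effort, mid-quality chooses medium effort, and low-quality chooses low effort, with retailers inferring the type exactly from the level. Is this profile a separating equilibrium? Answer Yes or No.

Separating prices: high effort → 32, medium effort → 26, low effort → 18.
high-quality (assigned high effort): low effort: 18 − 0 = 18; medium effort: 26 − 4 = 22; high effort: 32 − 8 = 24. high-quality stays.
mid-quality (assigned medium effort): low effort: 18 − 0 = 18; medium effort: 26 − 5 = 21; high effort: 32 − 10 = 22. mid-quality prefers high effort.
low-quality (assigned low effort): low effort: 18 − 0 = 18; medium effort: 26 − 11 = 15; high effort: 32 − 22 = 10. low-quality stays.
At least one type deviates; the separating profile fails.

No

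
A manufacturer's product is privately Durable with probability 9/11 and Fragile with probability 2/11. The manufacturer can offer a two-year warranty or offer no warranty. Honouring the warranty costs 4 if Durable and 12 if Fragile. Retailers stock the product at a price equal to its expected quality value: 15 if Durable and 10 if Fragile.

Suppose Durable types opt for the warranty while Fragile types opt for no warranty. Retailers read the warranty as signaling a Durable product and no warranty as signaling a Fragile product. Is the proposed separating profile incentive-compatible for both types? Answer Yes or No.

Yes

Under these beliefs, the warranty earns price 15 and no warranty earns price 10.
Durable: the warranty nets 15 − 4 = 11; no warranty nets 10. Durable prefers the warranty.
Fragile: the warranty nets 15 − 12 = 3; no warranty nets 10. Fragile prefers no warranty.
Neither type deviates, so the separating profile is an equilibrium.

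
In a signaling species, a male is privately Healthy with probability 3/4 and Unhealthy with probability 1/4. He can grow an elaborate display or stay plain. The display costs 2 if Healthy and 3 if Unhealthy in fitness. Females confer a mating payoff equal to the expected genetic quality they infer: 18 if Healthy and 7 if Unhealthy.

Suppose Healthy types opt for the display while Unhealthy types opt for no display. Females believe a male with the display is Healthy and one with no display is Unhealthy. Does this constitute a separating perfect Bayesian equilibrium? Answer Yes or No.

Under these beliefs, the display earns mating payoff 18 and no display earns mating payoff 7.
Healthy: the display nets 18 − 2 = 16; no display nets 7. Healthy prefers the display.
Unhealthy: the display nets 18 − 3 = 15; no display nets 7. Unhealthy would deviate to the display.
Unhealthy has a profitable deviation, so the profile is not an equilibrium.

No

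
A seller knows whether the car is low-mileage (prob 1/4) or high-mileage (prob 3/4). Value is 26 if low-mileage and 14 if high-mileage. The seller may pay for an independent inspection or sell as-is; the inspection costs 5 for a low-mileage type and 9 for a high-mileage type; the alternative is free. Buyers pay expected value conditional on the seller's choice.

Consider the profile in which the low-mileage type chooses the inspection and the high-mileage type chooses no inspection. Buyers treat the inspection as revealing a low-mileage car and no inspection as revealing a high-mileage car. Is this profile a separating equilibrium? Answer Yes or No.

Under these beliefs, the inspection earns price 26 and no inspection earns price 14.
low-mileage: the inspection nets 26 − 5 = 21; no inspection nets 14. low-mileage prefers the inspection.
high-mileage: the inspection nets 26 − 9 = 17; no inspection nets 14. high-mileage would deviate to the inspection.
high-mileage has a profitable deviation, so the profile is not an equilibrium.

No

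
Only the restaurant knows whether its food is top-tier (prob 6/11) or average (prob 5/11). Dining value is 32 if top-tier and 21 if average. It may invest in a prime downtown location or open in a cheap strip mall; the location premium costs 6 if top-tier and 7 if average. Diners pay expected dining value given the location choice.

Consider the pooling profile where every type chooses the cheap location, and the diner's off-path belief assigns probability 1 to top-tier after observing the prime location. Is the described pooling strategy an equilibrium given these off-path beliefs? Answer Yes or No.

Yes

On path, the diner holds the prior and pays 6/11·32 + 5/11·21 = 27. Off path (the prime location), believing top-tier, it pays 32.
top-tier: the cheap location nets 27; the prime location nets 32 − 6 = 26. top-tier stays.
average: the cheap location nets 27; the prime location nets 32 − 7 = 25. average stays.
No type deviates, so pooling is sustained.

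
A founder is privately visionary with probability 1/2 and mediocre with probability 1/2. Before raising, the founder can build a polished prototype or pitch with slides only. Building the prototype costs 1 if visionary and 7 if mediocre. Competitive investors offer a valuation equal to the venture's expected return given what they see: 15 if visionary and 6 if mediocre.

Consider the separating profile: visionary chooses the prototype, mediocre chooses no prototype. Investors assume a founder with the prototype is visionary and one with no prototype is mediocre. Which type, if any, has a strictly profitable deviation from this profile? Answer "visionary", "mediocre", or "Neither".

mediocre

The prototype pays 15; no prototype pays 6.
visionary: assigned the prototype, nets 15 − 1 = 14; deviating to no prototype nets 6.
mediocre: assigned no prototype, nets 6; deviating to the prototype nets 15 − 7 = 8.
The mediocre type gains 2 by deviating.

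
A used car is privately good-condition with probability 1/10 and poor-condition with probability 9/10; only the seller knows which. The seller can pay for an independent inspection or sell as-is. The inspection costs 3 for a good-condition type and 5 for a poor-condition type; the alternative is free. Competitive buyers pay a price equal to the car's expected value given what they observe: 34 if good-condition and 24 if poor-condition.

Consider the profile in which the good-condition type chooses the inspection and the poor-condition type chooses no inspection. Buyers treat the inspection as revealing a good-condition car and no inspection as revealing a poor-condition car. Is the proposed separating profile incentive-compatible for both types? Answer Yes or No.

No

Under these beliefs, the inspection earns price 34 and no inspection earns price 24.
good-condition: the inspection nets 34 − 3 = 31; no inspection nets 24. good-condition prefers the inspection.
poor-condition: the inspection nets 34 − 5 = 29; no inspection nets 24. poor-condition would deviate to the inspection.
poor-condition has a profitable deviation, so the profile is not an equilibrium.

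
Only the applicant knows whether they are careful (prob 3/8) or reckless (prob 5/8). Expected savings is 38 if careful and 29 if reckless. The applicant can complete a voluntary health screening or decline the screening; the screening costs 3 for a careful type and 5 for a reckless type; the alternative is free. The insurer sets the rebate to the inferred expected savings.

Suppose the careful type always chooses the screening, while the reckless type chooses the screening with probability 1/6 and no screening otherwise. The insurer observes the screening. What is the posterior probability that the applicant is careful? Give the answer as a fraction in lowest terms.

P(the screening) = (3/8)·1 + (5/8)·(1/6) = 23/48.
By Bayes' rule, P(careful | the screening) = (3/8) / (23/48) = 18/23.

18/23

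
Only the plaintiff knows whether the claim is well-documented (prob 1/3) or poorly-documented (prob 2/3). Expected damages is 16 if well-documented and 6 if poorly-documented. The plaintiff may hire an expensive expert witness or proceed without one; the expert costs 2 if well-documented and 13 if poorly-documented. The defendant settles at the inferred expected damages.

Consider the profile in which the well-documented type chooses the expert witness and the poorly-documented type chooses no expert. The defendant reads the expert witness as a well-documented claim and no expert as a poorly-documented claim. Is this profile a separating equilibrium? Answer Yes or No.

Yes

Under these beliefs, the expert witness earns settlement 16 and no expert earns settlement 6.
well-documented: the expert witness nets 16 − 2 = 14; no expert nets 6. well-documented prefers the expert witness.
poorly-documented: the expert witness nets 16 − 13 = 3; no expert nets 6. poorly-documented prefers no expert.
Neither type deviates, so the separating profile is an equilibrium.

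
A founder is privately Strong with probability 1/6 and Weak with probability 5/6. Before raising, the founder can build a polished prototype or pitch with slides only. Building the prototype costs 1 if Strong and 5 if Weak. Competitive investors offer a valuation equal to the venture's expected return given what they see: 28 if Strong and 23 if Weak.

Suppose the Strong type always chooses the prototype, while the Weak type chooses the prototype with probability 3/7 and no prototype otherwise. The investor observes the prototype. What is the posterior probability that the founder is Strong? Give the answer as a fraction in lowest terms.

7/22

P(the prototype) = (1/6)·1 + (5/6)·(3/7) = 11/21.
By Bayes' rule, P(Strong | the prototype) = (1/6) / (11/21) = 7/22.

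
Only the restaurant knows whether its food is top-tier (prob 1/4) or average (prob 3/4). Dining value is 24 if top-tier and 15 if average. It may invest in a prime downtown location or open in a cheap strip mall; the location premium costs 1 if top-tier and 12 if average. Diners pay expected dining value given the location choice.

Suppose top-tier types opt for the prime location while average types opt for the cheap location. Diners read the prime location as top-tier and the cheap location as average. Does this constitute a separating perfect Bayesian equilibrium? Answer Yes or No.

Yes

Under these beliefs, the prime location earns price premium 24 and the cheap location earns price premium 15.
top-tier: the prime location nets 24 − 1 = 23; the cheap location nets 15. top-tier prefers the prime location.
average: the prime location nets 24 − 12 = 12; the cheap location nets 15. average prefers the cheap location.
Neither type deviates, so the separating profile is an equilibrium.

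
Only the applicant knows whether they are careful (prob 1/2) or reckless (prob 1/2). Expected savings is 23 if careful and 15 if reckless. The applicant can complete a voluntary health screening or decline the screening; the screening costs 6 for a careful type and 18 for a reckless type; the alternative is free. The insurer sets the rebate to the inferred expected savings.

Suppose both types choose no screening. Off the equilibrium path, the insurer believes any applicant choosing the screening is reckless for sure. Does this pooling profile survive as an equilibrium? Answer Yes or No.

On path, the insurer holds the prior and pays 1/2·23 + 1/2·15 = 19. Off path (the screening), believing reckless, it pays 15.
careful: no screening nets 19; the screening nets 15 − 6 = 9. careful stays.
reckless: no screening nets 19; the screening nets 15 − 18 = -3. reckless stays.
No type deviates, so pooling is sustained.

Yes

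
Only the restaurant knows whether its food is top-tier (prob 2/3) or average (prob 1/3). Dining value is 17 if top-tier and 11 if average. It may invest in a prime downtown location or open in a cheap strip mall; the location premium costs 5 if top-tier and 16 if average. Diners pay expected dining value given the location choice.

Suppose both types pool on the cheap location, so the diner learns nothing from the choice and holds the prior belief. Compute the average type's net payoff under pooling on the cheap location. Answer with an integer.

15

Pooled price premium = 2/3·17 + 1/3·11 = 15.
average pays no cost for the cheap location, so net payoff = 15.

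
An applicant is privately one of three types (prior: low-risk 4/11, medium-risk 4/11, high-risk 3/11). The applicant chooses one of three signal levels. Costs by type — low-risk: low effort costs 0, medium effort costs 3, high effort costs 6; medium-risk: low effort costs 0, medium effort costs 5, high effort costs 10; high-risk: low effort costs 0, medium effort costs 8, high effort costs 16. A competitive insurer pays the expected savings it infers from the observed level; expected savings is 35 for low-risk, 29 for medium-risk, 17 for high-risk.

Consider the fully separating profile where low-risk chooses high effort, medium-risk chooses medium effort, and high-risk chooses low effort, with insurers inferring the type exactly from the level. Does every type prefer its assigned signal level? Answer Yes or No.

No

Separating rebates: high effort → 35, medium effort → 29, low effort → 17.
low-risk (assigned high effort): low effort: 17 − 0 = 17; medium effort: 29 − 3 = 26; high effort: 35 − 6 = 29. low-risk stays.
medium-risk (assigned medium effort): low effort: 17 − 0 = 17; medium effort: 29 − 5 = 24; high effort: 35 − 10 = 25. medium-risk prefers high effort.
high-risk (assigned low effort): low effort: 17 − 0 = 17; medium effort: 29 − 8 = 21; high effort: 35 − 16 = 19. high-risk prefers medium effort.
At least one type deviates; the separating profile fails.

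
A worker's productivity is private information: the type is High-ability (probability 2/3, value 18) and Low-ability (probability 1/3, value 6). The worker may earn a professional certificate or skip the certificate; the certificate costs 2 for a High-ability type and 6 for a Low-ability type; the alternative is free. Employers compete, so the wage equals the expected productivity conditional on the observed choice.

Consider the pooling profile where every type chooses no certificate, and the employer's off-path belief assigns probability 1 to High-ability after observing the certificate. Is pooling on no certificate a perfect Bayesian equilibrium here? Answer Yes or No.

On path, the employer holds the prior and pays 2/3·18 + 1/3·6 = 14. Off path (the certificate), believing High-ability, it pays 18.
High-ability: no certificate nets 14; the certificate nets 18 − 2 = 16. High-ability would deviate.
Low-ability: no certificate nets 14; the certificate nets 18 − 6 = 12. Low-ability stays.
A type deviates, so pooling fails.

No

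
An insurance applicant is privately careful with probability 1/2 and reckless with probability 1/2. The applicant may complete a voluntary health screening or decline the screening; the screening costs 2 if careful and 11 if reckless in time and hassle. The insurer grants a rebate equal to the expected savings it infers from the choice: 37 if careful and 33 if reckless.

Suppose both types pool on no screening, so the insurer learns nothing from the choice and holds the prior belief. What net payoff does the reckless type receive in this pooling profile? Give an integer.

Pooled rebate = 1/2·37 + 1/2·33 = 35.
reckless pays no cost for no screening, so net payoff = 35.

35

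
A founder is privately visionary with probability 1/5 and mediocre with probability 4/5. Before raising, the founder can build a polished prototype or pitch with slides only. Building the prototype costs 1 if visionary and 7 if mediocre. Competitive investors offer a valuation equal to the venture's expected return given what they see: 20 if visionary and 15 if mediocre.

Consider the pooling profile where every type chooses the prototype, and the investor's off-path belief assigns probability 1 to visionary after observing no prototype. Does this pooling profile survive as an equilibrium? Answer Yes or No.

On path, the investor holds the prior and pays 1/5·20 + 4/5·15 = 16. Off path (no prototype), believing visionary, it pays 20.
visionary: the prototype nets 16 − 1 = 15; no prototype nets 20. visionary would deviate.
mediocre: the prototype nets 16 − 7 = 9; no prototype nets 20. mediocre would deviate.
A type deviates, so pooling fails.

No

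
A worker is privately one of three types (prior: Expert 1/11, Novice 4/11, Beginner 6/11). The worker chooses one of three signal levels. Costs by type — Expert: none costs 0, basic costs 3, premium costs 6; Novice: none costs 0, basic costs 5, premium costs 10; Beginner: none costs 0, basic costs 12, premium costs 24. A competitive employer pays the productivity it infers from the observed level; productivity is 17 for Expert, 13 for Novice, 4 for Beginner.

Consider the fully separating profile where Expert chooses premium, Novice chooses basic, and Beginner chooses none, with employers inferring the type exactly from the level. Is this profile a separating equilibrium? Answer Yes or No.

Yes

Separating wages: premium → 17, basic → 13, none → 4.
Expert (assigned premium): none: 4 − 0 = 4; basic: 13 − 3 = 10; premium: 17 − 6 = 11. Expert stays.
Novice (assigned basic): none: 4 − 0 = 4; basic: 13 − 5 = 8; premium: 17 − 10 = 7. Novice stays.
Beginner (assigned none): none: 4 − 0 = 4; basic: 13 − 12 = 1; premium: 17 − 24 = -7. Beginner stays.
Every type prefers its assigned level; separation holds.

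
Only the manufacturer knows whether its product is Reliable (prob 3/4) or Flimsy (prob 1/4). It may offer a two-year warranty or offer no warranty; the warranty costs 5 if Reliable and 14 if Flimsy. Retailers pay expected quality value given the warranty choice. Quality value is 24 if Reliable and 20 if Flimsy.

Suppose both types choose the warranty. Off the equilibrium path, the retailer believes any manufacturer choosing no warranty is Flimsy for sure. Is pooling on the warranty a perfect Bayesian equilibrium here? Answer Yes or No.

No

On path, the retailer holds the prior and pays 3/4·24 + 1/4·20 = 23. Off path (no warranty), believing Flimsy, it pays 20.
Reliable: the warranty nets 23 − 5 = 18; no warranty nets 20. Reliable would deviate.
Flimsy: the warranty nets 23 − 14 = 9; no warranty nets 20. Flimsy would deviate.
A type deviates, so pooling fails.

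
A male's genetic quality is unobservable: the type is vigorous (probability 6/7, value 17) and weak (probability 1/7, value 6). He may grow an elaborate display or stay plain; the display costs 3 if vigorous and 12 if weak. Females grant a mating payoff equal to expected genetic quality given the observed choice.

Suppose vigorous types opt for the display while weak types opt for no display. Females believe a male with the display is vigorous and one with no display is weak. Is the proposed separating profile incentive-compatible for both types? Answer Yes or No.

Yes

Under these beliefs, the display earns mating payoff 17 and no display earns mating payoff 6.
vigorous: the display nets 17 − 3 = 14; no display nets 6. vigorous prefers the display.
weak: the display nets 17 − 12 = 5; no display nets 6. weak prefers no display.
Neither type deviates, so the separating profile is an equilibrium.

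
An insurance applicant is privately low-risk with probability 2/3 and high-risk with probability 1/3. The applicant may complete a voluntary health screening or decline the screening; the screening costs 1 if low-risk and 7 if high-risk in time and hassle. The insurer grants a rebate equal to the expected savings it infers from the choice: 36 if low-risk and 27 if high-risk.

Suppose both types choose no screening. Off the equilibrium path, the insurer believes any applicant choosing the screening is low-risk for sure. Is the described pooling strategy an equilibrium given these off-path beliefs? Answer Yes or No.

On path, the insurer holds the prior and pays 2/3·36 + 1/3·27 = 33. Off path (the screening), believing low-risk, it pays 36.
low-risk: no screening nets 33; the screening nets 36 − 1 = 35. low-risk would deviate.
high-risk: no screening nets 33; the screening nets 36 − 7 = 29. high-risk stays.
A type deviates, so pooling fails.

No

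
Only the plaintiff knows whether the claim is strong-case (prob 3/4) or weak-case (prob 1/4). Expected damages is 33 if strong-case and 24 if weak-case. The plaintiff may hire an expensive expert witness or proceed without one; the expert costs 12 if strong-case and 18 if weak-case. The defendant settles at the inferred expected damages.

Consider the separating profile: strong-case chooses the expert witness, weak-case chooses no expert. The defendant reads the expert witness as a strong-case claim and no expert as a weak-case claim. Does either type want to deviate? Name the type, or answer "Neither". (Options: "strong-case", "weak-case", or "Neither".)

strong-case

The expert witness pays 33; no expert pays 24.
strong-case: assigned the expert witness, nets 33 − 12 = 21; deviating to no expert nets 24.
weak-case: assigned no expert, nets 24; deviating to the expert witness nets 33 − 18 = 15.
The strong-case type gains 3 by deviating.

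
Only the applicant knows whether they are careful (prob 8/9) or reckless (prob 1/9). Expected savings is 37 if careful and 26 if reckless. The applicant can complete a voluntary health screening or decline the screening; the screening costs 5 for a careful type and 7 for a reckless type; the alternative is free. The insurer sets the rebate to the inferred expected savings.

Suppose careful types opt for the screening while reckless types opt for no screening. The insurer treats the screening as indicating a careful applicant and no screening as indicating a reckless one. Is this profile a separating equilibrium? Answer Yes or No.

No

Under these beliefs, the screening earns rebate 37 and no screening earns rebate 26.
careful: the screening nets 37 − 5 = 32; no screening nets 26. careful prefers the screening.
reckless: the screening nets 37 − 7 = 30; no screening nets 26. reckless would deviate to the screening.
reckless has a profitable deviation, so the profile is not an equilibrium.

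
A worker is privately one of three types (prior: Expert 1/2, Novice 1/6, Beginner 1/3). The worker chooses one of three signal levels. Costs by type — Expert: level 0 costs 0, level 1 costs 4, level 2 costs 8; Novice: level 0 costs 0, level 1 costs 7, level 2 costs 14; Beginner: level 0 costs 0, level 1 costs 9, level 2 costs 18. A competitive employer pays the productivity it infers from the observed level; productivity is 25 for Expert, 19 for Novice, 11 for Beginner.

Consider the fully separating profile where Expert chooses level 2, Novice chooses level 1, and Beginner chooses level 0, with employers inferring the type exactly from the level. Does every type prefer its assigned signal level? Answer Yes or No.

Yes

Separating wages: level 2 → 25, level 1 → 19, level 0 → 11.
Expert (assigned level 2): level 0: 11 − 0 = 11; level 1: 19 − 4 = 15; level 2: 25 − 8 = 17. Expert stays.
Novice (assigned level 1): level 0: 11 − 0 = 11; level 1: 19 − 7 = 12; level 2: 25 − 14 = 11. Novice stays.
Beginner (assigned level 0): level 0: 11 − 0 = 11; level 1: 19 − 9 = 10; level 2: 25 − 18 = 7. Beginner stays.
Every type prefers its assigned level; separation holds.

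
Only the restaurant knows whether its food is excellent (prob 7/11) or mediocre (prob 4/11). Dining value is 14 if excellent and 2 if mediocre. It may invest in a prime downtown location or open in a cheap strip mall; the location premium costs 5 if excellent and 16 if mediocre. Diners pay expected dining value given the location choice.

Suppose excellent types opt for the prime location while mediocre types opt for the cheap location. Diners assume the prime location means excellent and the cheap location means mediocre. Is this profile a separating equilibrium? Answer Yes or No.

Under these beliefs, the prime location earns price premium 14 and the cheap location earns price premium 2.
excellent: the prime location nets 14 − 5 = 9; the cheap location nets 2. excellent prefers the prime location.
mediocre: the prime location nets 14 − 16 = -2; the cheap location nets 2. mediocre prefers the cheap location.
Neither type deviates, so the separating profile is an equilibrium.

Yes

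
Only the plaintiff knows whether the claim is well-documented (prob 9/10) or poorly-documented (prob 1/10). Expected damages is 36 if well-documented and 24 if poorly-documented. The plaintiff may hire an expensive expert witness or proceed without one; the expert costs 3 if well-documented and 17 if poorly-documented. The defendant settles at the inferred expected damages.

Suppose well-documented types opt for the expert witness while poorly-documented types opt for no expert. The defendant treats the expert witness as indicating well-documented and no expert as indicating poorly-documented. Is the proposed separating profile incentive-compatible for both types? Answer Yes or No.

Under these beliefs, the expert witness earns settlement 36 and no expert earns settlement 24.
well-documented: the expert witness nets 36 − 3 = 33; no expert nets 24. well-documented prefers the expert witness.
poorly-documented: the expert witness nets 36 − 17 = 19; no expert nets 24. poorly-documented prefers no expert.
Neither type deviates, so the separating profile is an equilibrium.

Yes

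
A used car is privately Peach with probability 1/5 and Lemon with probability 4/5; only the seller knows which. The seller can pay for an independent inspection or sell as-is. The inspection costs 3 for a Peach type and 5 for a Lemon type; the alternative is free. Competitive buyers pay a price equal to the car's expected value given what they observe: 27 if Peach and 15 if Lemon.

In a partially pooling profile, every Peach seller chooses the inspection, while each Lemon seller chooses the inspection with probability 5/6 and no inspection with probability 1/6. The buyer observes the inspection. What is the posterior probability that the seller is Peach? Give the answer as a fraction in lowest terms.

3/13

P(the inspection) = (1/5)·1 + (4/5)·(5/6) = 13/15.
By Bayes' rule, P(Peach | the inspection) = (1/5) / (13/15) = 3/13.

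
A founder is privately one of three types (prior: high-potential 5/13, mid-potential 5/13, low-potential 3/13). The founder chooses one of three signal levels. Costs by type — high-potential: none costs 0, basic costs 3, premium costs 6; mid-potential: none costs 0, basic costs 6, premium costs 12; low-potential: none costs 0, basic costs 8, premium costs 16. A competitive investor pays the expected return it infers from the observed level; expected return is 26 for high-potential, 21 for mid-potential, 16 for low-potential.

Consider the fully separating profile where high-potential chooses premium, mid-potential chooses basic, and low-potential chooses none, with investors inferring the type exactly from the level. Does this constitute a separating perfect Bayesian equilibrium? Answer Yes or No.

Separating valuations: premium → 26, basic → 21, none → 16.
high-potential (assigned premium): none: 16 − 0 = 16; basic: 21 − 3 = 18; premium: 26 − 6 = 20. high-potential stays.
mid-potential (assigned basic): none: 16 − 0 = 16; basic: 21 − 6 = 15; premium: 26 − 12 = 14. mid-potential prefers none.
low-potential (assigned none): none: 16 − 0 = 16; basic: 21 − 8 = 13; premium: 26 − 16 = 10. low-potential stays.
At least one type deviates; the separating profile fails.

No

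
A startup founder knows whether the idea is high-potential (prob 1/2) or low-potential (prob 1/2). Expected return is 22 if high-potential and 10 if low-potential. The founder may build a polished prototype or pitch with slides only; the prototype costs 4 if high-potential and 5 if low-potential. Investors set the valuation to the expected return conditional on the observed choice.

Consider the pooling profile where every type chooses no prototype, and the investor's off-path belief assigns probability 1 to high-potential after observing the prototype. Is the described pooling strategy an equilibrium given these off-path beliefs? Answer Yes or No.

No

On path, the investor holds the prior and pays 1/2·22 + 1/2·10 = 16. Off path (the prototype), believing high-potential, it pays 22.
high-potential: no prototype nets 16; the prototype nets 22 − 4 = 18. high-potential would deviate.
low-potential: no prototype nets 16; the prototype nets 22 − 5 = 17. low-potential would deviate.
A type deviates, so pooling fails.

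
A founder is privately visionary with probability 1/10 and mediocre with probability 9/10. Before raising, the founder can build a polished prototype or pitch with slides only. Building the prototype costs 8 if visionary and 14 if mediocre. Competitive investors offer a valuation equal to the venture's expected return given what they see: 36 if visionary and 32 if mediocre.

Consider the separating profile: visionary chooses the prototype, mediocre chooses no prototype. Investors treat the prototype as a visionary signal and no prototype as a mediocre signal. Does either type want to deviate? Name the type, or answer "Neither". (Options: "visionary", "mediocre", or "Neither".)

visionary

The prototype pays 36; no prototype pays 32.
visionary: assigned the prototype, nets 36 − 8 = 28; deviating to no prototype nets 32.
mediocre: assigned no prototype, nets 32; deviating to the prototype nets 36 − 14 = 22.
The visionary type gains 4 by deviating.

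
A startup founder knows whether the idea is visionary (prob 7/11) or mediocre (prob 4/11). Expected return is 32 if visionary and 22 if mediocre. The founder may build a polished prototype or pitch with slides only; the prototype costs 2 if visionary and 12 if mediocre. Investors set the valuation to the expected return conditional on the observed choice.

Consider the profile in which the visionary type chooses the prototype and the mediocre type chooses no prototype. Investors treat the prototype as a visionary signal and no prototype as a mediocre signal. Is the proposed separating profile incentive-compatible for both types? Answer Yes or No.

Under these beliefs, the prototype earns valuation 32 and no prototype earns valuation 22.
visionary: the prototype nets 32 − 2 = 30; no prototype nets 22. visionary prefers the prototype.
mediocre: the prototype nets 32 − 12 = 20; no prototype nets 22. mediocre prefers no prototype.
Neither type deviates, so the separating profile is an equilibrium.

Yes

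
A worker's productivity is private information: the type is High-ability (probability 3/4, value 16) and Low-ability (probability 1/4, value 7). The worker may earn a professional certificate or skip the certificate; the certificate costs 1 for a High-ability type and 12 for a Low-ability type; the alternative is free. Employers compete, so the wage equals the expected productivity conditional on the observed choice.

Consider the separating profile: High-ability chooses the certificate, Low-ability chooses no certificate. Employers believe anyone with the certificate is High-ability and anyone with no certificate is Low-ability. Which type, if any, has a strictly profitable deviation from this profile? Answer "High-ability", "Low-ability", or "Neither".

Neither

The certificate pays 16; no certificate pays 7.
High-ability: assigned the certificate, nets 16 − 1 = 15; deviating to no certificate nets 7.
Low-ability: assigned no certificate, nets 7; deviating to the certificate nets 16 − 12 = 4.
Both types strictly prefer their assigned action; no profitable deviation.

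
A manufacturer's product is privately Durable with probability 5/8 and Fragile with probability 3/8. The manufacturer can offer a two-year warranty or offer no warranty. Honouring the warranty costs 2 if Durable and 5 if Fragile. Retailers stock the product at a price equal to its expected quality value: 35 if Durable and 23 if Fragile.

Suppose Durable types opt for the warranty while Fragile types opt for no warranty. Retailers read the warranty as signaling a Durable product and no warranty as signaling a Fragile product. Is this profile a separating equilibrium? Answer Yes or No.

Under these beliefs, the warranty earns price 35 and no warranty earns price 23.
Durable: the warranty nets 35 − 2 = 33; no warranty nets 23. Durable prefers the warranty.
Fragile: the warranty nets 35 − 5 = 30; no warranty nets 23. Fragile would deviate to the warranty.
Fragile has a profitable deviation, so the profile is not an equilibrium.

No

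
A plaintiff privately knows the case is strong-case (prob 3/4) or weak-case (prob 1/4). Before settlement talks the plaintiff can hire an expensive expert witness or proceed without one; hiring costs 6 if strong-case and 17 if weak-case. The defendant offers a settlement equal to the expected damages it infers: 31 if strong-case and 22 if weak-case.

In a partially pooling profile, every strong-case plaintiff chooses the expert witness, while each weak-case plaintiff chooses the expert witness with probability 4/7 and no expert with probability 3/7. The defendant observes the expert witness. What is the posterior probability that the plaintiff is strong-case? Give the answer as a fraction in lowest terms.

21/25

P(the expert witness) = (3/4)·1 + (1/4)·(4/7) = 25/28.
By Bayes' rule, P(strong-case | the expert witness) = (3/4) / (25/28) = 21/25.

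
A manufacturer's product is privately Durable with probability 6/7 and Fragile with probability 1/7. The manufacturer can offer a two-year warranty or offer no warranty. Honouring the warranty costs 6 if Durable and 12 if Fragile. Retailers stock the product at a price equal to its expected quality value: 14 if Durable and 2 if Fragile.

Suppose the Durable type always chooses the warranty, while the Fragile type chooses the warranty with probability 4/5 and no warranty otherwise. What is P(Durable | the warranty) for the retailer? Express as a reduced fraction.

P(the warranty) = (6/7)·1 + (1/7)·(4/5) = 34/35.
By Bayes' rule, P(Durable | the warranty) = (6/7) / (34/35) = 15/17.

15/17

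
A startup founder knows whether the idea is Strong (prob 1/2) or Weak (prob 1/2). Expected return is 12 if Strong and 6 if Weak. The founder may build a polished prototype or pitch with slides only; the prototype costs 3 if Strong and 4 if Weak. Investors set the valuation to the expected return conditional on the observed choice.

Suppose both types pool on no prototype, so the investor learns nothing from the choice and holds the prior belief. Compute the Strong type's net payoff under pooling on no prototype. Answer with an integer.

9

Pooled valuation = 1/2·12 + 1/2·6 = 9.
Strong pays no cost for no prototype, so net payoff = 9.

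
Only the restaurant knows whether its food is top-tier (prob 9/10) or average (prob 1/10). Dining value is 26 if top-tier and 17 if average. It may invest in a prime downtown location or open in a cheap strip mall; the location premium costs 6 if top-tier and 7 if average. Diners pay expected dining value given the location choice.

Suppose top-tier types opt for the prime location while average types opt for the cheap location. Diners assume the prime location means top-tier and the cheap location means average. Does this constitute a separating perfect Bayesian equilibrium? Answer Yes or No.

No

Under these beliefs, the prime location earns price premium 26 and the cheap location earns price premium 17.
top-tier: the prime location nets 26 − 6 = 20; the cheap location nets 17. top-tier prefers the prime location.
average: the prime location nets 26 − 7 = 19; the cheap location nets 17. average would deviate to the prime location.
average has a profitable deviation, so the profile is not an equilibrium.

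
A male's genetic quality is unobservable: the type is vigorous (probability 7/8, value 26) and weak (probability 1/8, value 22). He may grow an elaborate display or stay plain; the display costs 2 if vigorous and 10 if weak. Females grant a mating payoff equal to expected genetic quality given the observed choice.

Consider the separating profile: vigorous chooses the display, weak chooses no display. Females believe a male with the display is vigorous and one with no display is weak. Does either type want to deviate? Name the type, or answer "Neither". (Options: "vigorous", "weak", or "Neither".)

The display pays 26; no display pays 22.
vigorous: assigned the display, nets 26 − 2 = 24; deviating to no display nets 22.
weak: assigned no display, nets 22; deviating to the display nets 26 − 10 = 16.
Both types strictly prefer their assigned action; no profitable deviation.

Neither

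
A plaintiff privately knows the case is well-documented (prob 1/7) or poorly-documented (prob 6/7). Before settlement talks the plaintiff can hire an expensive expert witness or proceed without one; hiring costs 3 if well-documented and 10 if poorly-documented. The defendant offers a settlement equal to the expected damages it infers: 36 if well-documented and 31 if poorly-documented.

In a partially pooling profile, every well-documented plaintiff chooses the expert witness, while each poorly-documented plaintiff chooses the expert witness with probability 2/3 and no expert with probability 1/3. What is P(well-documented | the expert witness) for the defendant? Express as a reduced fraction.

1/5

P(the expert witness) = (1/7)·1 + (6/7)·(2/3) = 5/7.
By Bayes' rule, P(well-documented | the expert witness) = (1/7) / (5/7) = 1/5.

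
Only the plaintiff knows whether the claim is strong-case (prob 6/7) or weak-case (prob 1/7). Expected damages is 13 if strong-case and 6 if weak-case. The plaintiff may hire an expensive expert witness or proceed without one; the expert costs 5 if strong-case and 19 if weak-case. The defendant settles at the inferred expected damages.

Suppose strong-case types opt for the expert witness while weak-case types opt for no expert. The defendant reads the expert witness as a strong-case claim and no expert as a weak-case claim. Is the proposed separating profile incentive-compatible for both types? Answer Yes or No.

Under these beliefs, the expert witness earns settlement 13 and no expert earns settlement 6.
strong-case: the expert witness nets 13 − 5 = 8; no expert nets 6. strong-case prefers the expert witness.
weak-case: the expert witness nets 13 − 19 = -6; no expert nets 6. weak-case prefers no expert.
Neither type deviates, so the separating profile is an equilibrium.

Yes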